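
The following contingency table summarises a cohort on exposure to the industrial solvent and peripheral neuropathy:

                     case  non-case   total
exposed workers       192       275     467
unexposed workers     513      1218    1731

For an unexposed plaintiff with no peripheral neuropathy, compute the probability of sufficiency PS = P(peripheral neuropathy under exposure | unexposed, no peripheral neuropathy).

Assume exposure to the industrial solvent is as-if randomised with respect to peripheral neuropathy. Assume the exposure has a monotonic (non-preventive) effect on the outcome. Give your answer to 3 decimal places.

p₁ = P(outcome | exposed) = 192/467 = 0.41113
p₀ = P(outcome | unexposed) = 513/1731 = 0.29636
Under exogeneity and monotonicity, PS = (p₁ − p₀)/(1 − p₀).
PS = (0.41113 − 0.29636) / 0.70364 ≈ 0.1631

PS ≈ 0.163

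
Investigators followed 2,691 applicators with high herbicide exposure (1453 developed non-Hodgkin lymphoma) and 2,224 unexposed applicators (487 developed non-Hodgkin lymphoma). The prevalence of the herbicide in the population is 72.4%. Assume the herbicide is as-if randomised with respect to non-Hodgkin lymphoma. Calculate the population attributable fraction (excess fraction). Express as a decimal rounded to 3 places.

p₁ = P(outcome | exposed) = 1453/2691 = 0.53995
p₀ = P(outcome | unexposed) = 487/2224 = 0.21897
Overall risk P(Y=1) = π·p₁ + (1−π)·p₀ = 0.724×0.53995 + 0.276×0.21897 = 0.45136.
Under exogeneity, PAF = [P(Y=1) − p₀] / P(Y=1).
PAF = (0.45136 − 0.21897) / 0.45136 ≈ 0.5149

PAF ≈ 0.515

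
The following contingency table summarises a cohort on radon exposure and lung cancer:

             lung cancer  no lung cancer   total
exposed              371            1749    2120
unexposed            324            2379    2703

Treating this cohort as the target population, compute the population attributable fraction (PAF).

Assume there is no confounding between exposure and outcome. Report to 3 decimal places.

p₁ = P(outcome | exposed) = 371/2120 = 0.175
p₀ = P(outcome | unexposed) = 324/2703 = 0.11987
Exposure prevalence π = 2120/4823 = 0.43956; overall risk P(Y=1) = 0.1441.
Under exogeneity, PAF = [P(Y=1) − p₀]/P(Y=1).
PAF = (0.1441 − 0.11987) / 0.1441 ≈ 0.1682

PAF ≈ 0.168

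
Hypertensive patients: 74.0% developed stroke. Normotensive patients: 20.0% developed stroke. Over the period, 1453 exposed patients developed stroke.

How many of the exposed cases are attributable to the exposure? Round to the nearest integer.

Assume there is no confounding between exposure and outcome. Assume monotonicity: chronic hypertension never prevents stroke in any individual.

about 1060 cases

p₁ = 0.74, p₀ = 0.2.
PN = (p₁ − p₀)/p₁ = (0.74 − 0.2) / 0.74 ≈ 0.72973.
Attributable cases ≈ PN × (exposed cases) = 0.72973 × 1453 ≈ 1060.30.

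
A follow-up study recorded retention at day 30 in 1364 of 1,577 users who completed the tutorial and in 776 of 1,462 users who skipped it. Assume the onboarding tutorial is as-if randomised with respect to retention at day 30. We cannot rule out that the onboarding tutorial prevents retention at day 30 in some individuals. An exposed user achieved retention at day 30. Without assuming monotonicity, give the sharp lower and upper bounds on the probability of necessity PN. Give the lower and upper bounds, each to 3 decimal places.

p₁ = P(outcome | exposed) = 1364/1577 = 0.86493
p₀ = P(outcome | unexposed) = 776/1462 = 0.53078
Under exogeneity alone the bounds on PN are max{0,(p₁−p₀)/p₁} ≤ PN ≤ min{1,(1−p₀)/p₁}.
  lower = (p₁ − p₀)/p₁ = 0.33415 / 0.86493 ≈ 0.3863
  upper = min{1, (1 − p₀)/p₁} = 0.46922 / 0.86493 ≈ 0.5425

0.386 ≤ PN ≤ 0.542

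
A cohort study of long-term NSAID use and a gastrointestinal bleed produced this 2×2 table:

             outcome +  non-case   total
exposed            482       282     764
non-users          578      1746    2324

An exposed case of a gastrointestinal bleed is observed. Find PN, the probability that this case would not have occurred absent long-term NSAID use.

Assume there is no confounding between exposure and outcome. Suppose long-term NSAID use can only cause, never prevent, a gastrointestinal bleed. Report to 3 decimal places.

p₁ = P(outcome | exposed) = 482/764 = 0.63089
p₀ = P(outcome | unexposed) = 578/2324 = 0.24871
Under exogeneity and monotonicity, PN = (p₁ − p₀)/p₁.
PN = (0.63089 − 0.24871) / 0.63089 ≈ 0.6058

PN ≈ 0.606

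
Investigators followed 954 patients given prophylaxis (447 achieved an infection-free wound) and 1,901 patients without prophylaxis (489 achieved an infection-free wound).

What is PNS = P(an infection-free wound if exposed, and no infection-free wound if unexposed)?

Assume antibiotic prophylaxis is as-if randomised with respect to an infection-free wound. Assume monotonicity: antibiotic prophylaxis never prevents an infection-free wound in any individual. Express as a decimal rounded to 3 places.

PNS ≈ 0.211

p₁ = P(outcome | exposed) = 447/954 = 0.46855
p₀ = P(outcome | unexposed) = 489/1901 = 0.25723
Under exogeneity and monotonicity, PNS = p₁ − p₀.
PNS = 0.46855 − 0.25723 = 0.21132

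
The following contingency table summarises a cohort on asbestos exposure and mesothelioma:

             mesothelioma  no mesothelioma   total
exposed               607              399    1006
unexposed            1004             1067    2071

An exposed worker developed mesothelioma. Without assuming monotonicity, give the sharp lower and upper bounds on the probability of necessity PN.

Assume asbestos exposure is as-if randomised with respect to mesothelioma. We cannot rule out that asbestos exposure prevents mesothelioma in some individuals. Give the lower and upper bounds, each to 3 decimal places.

0.197 ≤ PN ≤ 0.854

p₁ = P(outcome | exposed) = 607/1006 = 0.60338
p₀ = P(outcome | unexposed) = 1004/2071 = 0.48479
Under exogeneity alone the bounds on PN are max{0,(p₁−p₀)/p₁} ≤ PN ≤ min{1,(1−p₀)/p₁}.
  lower = (p₁ − p₀)/p₁ = 0.11859 / 0.60338 ≈ 0.1965
  upper = min{1, (1 − p₀)/p₁} = 0.51521 / 0.60338 ≈ 0.8539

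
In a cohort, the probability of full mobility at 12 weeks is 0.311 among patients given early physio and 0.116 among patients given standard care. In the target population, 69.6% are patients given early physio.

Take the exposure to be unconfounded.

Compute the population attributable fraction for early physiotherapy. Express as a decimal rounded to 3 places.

Let p₁ = 0.311, p₀ = 0.116.
Overall risk P(Y=1) = π·p₁ + (1−π)·p₀ = 0.696×0.311 + 0.304×0.116 = 0.25172.
Under exogeneity, PAF = [P(Y=1) − p₀] / P(Y=1).
PAF = (0.25172 − 0.116) / 0.25172 ≈ 0.5392

PAF ≈ 0.539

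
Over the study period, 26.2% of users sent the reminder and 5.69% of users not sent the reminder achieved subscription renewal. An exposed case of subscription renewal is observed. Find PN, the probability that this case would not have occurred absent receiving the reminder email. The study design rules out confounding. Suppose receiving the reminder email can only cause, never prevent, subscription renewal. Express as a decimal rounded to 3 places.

p₁ = 0.262, p₀ = 0.0569.
Under exogeneity and monotonicity, PN = (p₁ − p₀) / p₁.
PN = (0.262 − 0.0569) / 0.262 = 0.2051 / 0.262 ≈ 0.7828

PN ≈ 0.783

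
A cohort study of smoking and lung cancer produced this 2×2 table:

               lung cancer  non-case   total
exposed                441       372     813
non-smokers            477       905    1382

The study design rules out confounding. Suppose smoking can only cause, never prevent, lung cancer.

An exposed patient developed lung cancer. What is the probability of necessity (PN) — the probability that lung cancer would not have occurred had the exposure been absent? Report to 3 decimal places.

PN ≈ 0.364

p₁ = P(outcome | exposed) = 441/813 = 0.54244
p₀ = P(outcome | unexposed) = 477/1382 = 0.34515
Under exogeneity and monotonicity, PN = (p₁ − p₀) / p₁.
PN = (0.54244 − 0.34515) / 0.54244 = 0.19728 / 0.54244 ≈ 0.3637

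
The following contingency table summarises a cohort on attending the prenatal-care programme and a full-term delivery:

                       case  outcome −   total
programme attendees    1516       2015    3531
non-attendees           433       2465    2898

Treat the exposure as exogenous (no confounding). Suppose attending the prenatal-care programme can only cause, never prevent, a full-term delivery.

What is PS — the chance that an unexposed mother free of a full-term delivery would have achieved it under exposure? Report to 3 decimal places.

p₁ = P(outcome | exposed) = 1516/3531 = 0.42934
p₀ = P(outcome | unexposed) = 433/2898 = 0.14941
Under exogeneity and monotonicity, PS = (p₁ − p₀)/(1 − p₀).
PS = (0.42934 − 0.14941) / 0.85059 ≈ 0.3291

PS ≈ 0.329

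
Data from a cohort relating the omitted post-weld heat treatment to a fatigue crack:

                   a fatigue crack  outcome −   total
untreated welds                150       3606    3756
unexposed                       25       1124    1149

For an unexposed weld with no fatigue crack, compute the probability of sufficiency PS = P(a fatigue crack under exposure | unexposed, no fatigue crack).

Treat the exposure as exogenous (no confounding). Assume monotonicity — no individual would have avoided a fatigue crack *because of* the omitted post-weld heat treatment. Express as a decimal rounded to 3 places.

PS ≈ 0.019

p₁ = P(outcome | exposed) = 150/3756 = 0.039936
p₀ = P(outcome | unexposed) = 25/1149 = 0.021758
Under exogeneity and monotonicity, PS = (p₁ − p₀)/(1 − p₀).
PS = (0.039936 − 0.021758) / 0.97824 ≈ 0.0186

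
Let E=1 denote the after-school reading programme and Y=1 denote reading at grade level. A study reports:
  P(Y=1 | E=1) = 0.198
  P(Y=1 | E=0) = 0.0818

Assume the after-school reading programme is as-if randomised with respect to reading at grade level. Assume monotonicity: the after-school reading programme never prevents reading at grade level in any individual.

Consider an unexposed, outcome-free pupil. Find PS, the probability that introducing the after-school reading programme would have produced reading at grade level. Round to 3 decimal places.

Let p₁ = 0.198, p₀ = 0.0818.
Under exogeneity and monotonicity, PS = (p₁ − p₀) / (1 − p₀).
PS = (0.198 − 0.0818) / (1 − 0.0818) = 0.1162 / 0.9182 ≈ 0.1266

PS ≈ 0.127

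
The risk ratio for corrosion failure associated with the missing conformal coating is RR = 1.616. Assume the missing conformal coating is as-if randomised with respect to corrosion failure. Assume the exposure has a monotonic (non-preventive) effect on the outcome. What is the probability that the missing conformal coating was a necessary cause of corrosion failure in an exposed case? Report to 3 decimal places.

Under exogeneity and monotonicity, PN = (RR − 1) / RR = 1 − 1/RR.
PN = (1.616 − 1) / 1.616 = 0.616 / 1.616 ≈ 0.3812

PN ≈ 0.381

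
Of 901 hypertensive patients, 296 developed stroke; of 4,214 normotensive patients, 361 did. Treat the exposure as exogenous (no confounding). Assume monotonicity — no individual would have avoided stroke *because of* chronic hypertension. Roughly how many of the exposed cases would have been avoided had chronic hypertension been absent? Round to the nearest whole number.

p₁ = P(outcome | exposed) = 296/901 = 0.32852
p₀ = P(outcome | unexposed) = 361/4214 = 0.085667
PN = (p₁ − p₀)/p₁ = (0.32852 − 0.085667) / 0.32852 ≈ 0.73924.
Attributable cases ≈ PN × (exposed cases) = 0.73924 × 296 ≈ 218.81.

about 219 cases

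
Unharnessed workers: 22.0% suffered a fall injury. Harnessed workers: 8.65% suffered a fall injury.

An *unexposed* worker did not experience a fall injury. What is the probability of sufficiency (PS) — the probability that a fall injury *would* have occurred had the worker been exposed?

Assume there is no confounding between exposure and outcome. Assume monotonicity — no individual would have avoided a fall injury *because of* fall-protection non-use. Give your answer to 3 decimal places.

p₁ = 0.22, p₀ = 0.0865.
Under exogeneity and monotonicity, PS = (p₁ − p₀) / (1 − p₀).
PS = (0.22 − 0.0865) / (1 − 0.0865) = 0.1335 / 0.9135 ≈ 0.1461

PS ≈ 0.146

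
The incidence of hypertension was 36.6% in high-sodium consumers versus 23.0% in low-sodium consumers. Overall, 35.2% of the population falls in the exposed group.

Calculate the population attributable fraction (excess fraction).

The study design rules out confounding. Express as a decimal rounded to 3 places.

PAF ≈ 0.172

p₁ = 0.366, p₀ = 0.23.
Overall risk P(Y=1) = π·p₁ + (1−π)·p₀ = 0.352×0.366 + 0.648×0.23 = 0.27787.
Under exogeneity, PAF = [P(Y=1) − p₀] / P(Y=1).
PAF = (0.27787 − 0.23) / 0.27787 ≈ 0.1723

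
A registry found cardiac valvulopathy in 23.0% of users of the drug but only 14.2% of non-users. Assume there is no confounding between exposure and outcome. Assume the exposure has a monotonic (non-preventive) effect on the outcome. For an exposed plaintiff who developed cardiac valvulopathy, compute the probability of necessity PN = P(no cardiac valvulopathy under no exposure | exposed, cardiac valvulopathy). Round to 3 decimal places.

PN ≈ 0.383

p₁ = 0.23, p₀ = 0.142.
Under exogeneity and monotonicity, PN = (p₁ − p₀) / p₁.
PN = (0.23 − 0.142) / 0.23 = 0.088 / 0.23 ≈ 0.3826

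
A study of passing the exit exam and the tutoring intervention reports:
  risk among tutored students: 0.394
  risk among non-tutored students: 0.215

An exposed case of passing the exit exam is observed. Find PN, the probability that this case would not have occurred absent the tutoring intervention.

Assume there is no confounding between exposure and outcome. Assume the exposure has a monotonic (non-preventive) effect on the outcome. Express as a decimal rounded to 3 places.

Let p₁ = 0.394, p₀ = 0.215.
Under exogeneity and monotonicity, PN = (p₁ − p₀) / p₁.
PN = (0.394 − 0.215) / 0.394 = 0.179 / 0.394 ≈ 0.4543

PN ≈ 0.454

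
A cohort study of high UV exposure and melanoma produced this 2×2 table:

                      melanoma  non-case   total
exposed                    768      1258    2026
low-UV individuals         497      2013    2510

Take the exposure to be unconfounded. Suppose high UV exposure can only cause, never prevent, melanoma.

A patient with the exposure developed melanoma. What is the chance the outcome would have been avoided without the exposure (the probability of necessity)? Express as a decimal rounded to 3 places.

p₁ = P(outcome | exposed) = 768/2026 = 0.37907
p₀ = P(outcome | unexposed) = 497/2510 = 0.19801
Under exogeneity and monotonicity, PN = (p₁ − p₀) / p₁.
PN = (0.37907 − 0.19801) / 0.37907 = 0.18106 / 0.37907 ≈ 0.4777

PN ≈ 0.478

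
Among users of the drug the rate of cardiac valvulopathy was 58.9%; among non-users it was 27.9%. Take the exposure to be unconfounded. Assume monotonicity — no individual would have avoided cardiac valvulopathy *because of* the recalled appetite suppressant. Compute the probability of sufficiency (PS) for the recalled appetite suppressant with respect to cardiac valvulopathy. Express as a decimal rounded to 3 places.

PS ≈ 0.430

p₁ = 0.589, p₀ = 0.279.
Under exogeneity and monotonicity, PS = (p₁ − p₀) / (1 − p₀).
PS = (0.589 − 0.279) / (1 − 0.279) = 0.31 / 0.721 ≈ 0.4300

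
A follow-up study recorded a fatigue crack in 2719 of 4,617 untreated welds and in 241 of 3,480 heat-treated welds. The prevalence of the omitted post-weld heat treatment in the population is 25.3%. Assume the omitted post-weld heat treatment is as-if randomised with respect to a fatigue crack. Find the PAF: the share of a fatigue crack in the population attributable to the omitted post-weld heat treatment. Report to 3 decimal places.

PAF ≈ 0.655

p₁ = P(outcome | exposed) = 2719/4617 = 0.58891
p₀ = P(outcome | unexposed) = 241/3480 = 0.069253
Overall risk P(Y=1) = π·p₁ + (1−π)·p₀ = 0.253×0.58891 + 0.747×0.069253 = 0.20073.
Under exogeneity, PAF = [P(Y=1) − p₀] / P(Y=1).
PAF = (0.20073 − 0.069253) / 0.20073 ≈ 0.6550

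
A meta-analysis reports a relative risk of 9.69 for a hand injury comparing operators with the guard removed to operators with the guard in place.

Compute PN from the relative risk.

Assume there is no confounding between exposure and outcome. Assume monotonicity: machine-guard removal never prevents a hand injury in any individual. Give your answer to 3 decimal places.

Under exogeneity and monotonicity, PN = (RR − 1) / RR = 1 − 1/RR.
PN = (9.69 − 1) / 9.69 = 8.69 / 9.69 ≈ 0.8968

PN ≈ 0.897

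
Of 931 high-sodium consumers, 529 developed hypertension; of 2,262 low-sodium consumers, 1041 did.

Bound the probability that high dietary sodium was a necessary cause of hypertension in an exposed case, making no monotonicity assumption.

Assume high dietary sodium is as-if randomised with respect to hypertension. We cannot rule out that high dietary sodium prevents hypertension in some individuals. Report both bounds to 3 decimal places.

p₁ = P(outcome | exposed) = 529/931 = 0.56821
p₀ = P(outcome | unexposed) = 1041/2262 = 0.46021
Under exogeneity alone the bounds on PN are max{0,(p₁−p₀)/p₁} ≤ PN ≤ min{1,(1−p₀)/p₁}.
  lower = (p₁ − p₀)/p₁ = 0.10799 / 0.56821 ≈ 0.1901
  upper = min{1, (1 − p₀)/p₁} = 0.53979 / 0.56821 ≈ 0.9500

0.190 ≤ PN ≤ 0.950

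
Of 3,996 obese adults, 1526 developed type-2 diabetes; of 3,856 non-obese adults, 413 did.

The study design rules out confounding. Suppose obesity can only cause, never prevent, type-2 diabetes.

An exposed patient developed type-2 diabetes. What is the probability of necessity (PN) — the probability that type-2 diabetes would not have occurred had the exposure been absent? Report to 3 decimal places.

p₁ = P(outcome | exposed) = 1526/3996 = 0.38188
p₀ = P(outcome | unexposed) = 413/3856 = 0.10711
Under exogeneity and monotonicity, PN = (p₁ − p₀) / p₁.
PN = (0.38188 − 0.10711) / 0.38188 = 0.27478 / 0.38188 ≈ 0.7195

PN ≈ 0.720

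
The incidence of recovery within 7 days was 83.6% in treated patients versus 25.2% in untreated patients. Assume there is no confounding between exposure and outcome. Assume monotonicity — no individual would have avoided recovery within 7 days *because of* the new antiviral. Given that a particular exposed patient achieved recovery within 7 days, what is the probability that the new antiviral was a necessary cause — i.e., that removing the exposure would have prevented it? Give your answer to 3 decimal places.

p₁ = 0.836, p₀ = 0.252.
Under exogeneity and monotonicity, PN = (p₁ − p₀) / p₁.
PN = (0.836 − 0.252) / 0.836 = 0.584 / 0.836 ≈ 0.6986

PN ≈ 0.699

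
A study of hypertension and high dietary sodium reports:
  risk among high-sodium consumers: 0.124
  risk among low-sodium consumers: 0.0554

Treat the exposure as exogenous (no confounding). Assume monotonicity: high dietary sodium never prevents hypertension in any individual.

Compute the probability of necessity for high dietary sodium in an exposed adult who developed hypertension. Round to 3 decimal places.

PN ≈ 0.553

Let p₁ = 0.124, p₀ = 0.0554.
Under exogeneity and monotonicity, PN = (p₁ − p₀) / p₁.
PN = (0.124 − 0.0554) / 0.124 = 0.0686 / 0.124 ≈ 0.5532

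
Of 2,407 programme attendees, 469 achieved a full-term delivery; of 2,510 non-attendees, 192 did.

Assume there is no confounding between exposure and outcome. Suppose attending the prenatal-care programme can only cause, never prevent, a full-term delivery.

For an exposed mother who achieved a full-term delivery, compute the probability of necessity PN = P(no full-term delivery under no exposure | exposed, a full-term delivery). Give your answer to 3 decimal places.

PN ≈ 0.607

p₁ = P(outcome | exposed) = 469/2407 = 0.19485
p₀ = P(outcome | unexposed) = 192/2510 = 0.076494
Under exogeneity and monotonicity, PN = (p₁ − p₀) / p₁.
PN = (0.19485 − 0.076494) / 0.19485 = 0.11835 / 0.19485 ≈ 0.6074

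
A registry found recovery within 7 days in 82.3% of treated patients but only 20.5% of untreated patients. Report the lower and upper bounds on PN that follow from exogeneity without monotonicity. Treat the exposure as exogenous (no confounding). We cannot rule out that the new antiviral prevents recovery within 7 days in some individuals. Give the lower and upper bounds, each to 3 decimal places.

0.751 ≤ PN ≤ 0.966

p₁ = 0.823, p₀ = 0.205.
Under exogeneity alone the bounds on PN are max{0,(p₁−p₀)/p₁} ≤ PN ≤ min{1,(1−p₀)/p₁}.
  lower = (p₁ − p₀)/p₁ = 0.618 / 0.823 ≈ 0.7509
  upper = min{1, (1 − p₀)/p₁} = 0.795 / 0.823 ≈ 0.9660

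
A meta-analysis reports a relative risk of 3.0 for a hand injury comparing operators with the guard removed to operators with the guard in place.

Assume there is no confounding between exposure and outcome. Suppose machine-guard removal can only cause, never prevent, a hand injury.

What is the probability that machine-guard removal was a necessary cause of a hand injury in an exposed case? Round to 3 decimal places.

Under exogeneity and monotonicity, PN = (RR − 1) / RR = 1 − 1/RR.
PN = (3.0 − 1) / 3.0 = 2 / 3.0 ≈ 0.6667

PN ≈ 0.667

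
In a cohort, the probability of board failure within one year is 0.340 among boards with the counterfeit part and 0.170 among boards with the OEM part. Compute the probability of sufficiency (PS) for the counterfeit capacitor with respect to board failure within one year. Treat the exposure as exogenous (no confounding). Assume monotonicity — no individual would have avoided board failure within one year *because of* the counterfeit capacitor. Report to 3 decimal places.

PS ≈ 0.205

Let p₁ = 0.34, p₀ = 0.17.
Under exogeneity and monotonicity, PS = (p₁ − p₀) / (1 − p₀).
PS = (0.34 − 0.17) / (1 − 0.17) = 0.17 / 0.83 ≈ 0.2048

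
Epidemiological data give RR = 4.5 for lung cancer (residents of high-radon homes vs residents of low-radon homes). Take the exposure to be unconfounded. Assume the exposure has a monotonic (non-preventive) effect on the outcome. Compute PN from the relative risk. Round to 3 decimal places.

PN ≈ 0.778

Under exogeneity and monotonicity, PN = (RR − 1) / RR = 1 − 1/RR.
PN = (4.5 − 1) / 4.5 = 3.5 / 4.5 ≈ 0.7778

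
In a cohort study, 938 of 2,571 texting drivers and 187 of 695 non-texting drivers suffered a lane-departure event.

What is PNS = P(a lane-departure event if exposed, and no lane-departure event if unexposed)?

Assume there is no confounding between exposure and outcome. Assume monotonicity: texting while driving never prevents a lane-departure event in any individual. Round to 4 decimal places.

PNS ≈ 0.0958

p₁ = P(outcome | exposed) = 938/2571 = 0.36484
p₀ = P(outcome | unexposed) = 187/695 = 0.26906
Under exogeneity and monotonicity, PNS = p₁ − p₀.
PNS = 0.36484 − 0.26906 = 0.095774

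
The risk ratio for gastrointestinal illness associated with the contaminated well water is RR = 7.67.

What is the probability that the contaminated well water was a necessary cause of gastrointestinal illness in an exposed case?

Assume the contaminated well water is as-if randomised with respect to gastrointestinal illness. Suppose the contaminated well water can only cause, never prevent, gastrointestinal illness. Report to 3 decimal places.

Under exogeneity and monotonicity, PN = (RR − 1) / RR = 1 − 1/RR.
PN = (7.67 − 1) / 7.67 = 6.67 / 7.67 ≈ 0.8696

PN ≈ 0.870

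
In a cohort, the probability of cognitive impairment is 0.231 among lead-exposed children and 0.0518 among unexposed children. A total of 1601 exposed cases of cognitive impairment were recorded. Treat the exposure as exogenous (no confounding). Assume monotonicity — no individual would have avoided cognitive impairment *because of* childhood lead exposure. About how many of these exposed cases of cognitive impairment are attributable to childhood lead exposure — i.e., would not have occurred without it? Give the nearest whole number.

Let p₁ = 0.231, p₀ = 0.0518.
PN = (p₁ − p₀)/p₁ = (0.231 − 0.0518) / 0.231 ≈ 0.77576.
Attributable cases ≈ PN × (exposed cases) = 0.77576 × 1601 ≈ 1241.99.

about 1242 cases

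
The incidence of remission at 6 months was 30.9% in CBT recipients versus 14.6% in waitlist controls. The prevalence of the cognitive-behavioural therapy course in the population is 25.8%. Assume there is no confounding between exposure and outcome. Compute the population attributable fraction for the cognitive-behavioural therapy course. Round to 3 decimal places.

PAF ≈ 0.224

p₁ = 0.309, p₀ = 0.146.
Overall risk P(Y=1) = π·p₁ + (1−π)·p₀ = 0.258×0.309 + 0.742×0.146 = 0.18805.
Under exogeneity, PAF = [P(Y=1) − p₀] / P(Y=1).
PAF = (0.18805 − 0.146) / 0.18805 ≈ 0.2236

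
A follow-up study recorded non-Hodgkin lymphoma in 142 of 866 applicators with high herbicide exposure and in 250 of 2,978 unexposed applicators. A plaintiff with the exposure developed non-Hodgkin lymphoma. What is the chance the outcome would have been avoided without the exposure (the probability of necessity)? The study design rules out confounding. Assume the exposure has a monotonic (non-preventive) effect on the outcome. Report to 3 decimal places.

p₁ = P(outcome | exposed) = 142/866 = 0.16397
p₀ = P(outcome | unexposed) = 250/2978 = 0.083949
Under exogeneity and monotonicity, PN = (p₁ − p₀) / p₁.
PN = (0.16397 − 0.083949) / 0.16397 = 0.080023 / 0.16397 ≈ 0.4880

PN ≈ 0.488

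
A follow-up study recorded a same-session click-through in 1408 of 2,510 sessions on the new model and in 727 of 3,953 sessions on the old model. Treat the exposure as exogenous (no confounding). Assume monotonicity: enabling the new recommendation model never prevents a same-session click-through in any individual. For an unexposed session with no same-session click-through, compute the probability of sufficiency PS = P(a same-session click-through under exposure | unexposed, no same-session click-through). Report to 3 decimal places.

PS ≈ 0.462

p₁ = P(outcome | exposed) = 1408/2510 = 0.56096
p₀ = P(outcome | unexposed) = 727/3953 = 0.18391
Under exogeneity and monotonicity, PS = (p₁ − p₀) / (1 − p₀).
PS = (0.56096 − 0.18391) / (1 − 0.18391) = 0.37705 / 0.81609 ≈ 0.4620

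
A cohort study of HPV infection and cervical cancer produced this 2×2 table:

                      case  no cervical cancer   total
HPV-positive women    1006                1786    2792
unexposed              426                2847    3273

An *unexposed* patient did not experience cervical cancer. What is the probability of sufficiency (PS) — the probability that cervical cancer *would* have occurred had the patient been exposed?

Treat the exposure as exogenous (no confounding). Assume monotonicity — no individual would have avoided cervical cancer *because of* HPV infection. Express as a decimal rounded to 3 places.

PS ≈ 0.265

p₁ = P(outcome | exposed) = 1006/2792 = 0.36032
p₀ = P(outcome | unexposed) = 426/3273 = 0.13016
Under exogeneity and monotonicity, PS = (p₁ − p₀) / (1 − p₀).
PS = (0.36032 − 0.13016) / (1 − 0.13016) = 0.23016 / 0.86984 ≈ 0.2646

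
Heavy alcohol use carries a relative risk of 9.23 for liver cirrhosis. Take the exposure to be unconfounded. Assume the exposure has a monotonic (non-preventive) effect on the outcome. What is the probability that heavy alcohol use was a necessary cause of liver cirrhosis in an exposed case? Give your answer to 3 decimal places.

Under exogeneity and monotonicity, PN = (RR − 1) / RR = 1 − 1/RR.
PN = (9.23 − 1) / 9.23 = 8.23 / 9.23 ≈ 0.8917

PN ≈ 0.892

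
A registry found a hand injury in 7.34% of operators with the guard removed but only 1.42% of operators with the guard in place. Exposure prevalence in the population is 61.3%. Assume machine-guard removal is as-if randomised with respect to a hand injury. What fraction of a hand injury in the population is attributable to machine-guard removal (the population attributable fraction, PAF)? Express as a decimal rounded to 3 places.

PAF ≈ 0.719

p₁ = 0.0734, p₀ = 0.0142.
Overall risk P(Y=1) = π·p₁ + (1−π)·p₀ = 0.613×0.0734 + 0.387×0.0142 = 0.05049.
Under exogeneity, PAF = [P(Y=1) − p₀] / P(Y=1).
PAF = (0.05049 − 0.0142) / 0.05049 ≈ 0.7188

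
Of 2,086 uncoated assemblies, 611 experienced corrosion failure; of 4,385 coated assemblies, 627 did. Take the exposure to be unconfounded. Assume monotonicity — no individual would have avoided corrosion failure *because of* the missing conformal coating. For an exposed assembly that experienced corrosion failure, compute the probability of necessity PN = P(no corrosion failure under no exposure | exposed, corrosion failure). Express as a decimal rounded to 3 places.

p₁ = P(outcome | exposed) = 611/2086 = 0.29291
p₀ = P(outcome | unexposed) = 627/4385 = 0.14299
Under exogeneity and monotonicity, PN = (p₁ − p₀) / p₁.
PN = (0.29291 − 0.14299) / 0.29291 = 0.14992 / 0.29291 ≈ 0.5118

PN ≈ 0.512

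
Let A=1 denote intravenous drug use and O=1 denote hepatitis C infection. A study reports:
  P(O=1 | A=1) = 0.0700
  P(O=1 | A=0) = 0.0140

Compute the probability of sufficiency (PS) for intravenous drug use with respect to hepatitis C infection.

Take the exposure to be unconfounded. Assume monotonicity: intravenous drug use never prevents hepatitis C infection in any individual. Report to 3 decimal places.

PS ≈ 0.057

Let p₁ = 0.07, p₀ = 0.014.
Under exogeneity and monotonicity, PS = (p₁ − p₀) / (1 − p₀).
PS = (0.07 − 0.014) / (1 − 0.014) = 0.056 / 0.986 ≈ 0.0568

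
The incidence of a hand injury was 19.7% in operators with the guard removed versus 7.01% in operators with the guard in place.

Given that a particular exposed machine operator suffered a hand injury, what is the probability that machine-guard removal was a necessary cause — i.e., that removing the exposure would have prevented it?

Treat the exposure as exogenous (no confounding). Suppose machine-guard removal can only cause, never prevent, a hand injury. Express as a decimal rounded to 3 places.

p₁ = 0.197, p₀ = 0.0701.
Under exogeneity and monotonicity, PN = (p₁ − p₀) / p₁.
PN = (0.197 − 0.0701) / 0.197 = 0.1269 / 0.197 ≈ 0.6442

PN ≈ 0.644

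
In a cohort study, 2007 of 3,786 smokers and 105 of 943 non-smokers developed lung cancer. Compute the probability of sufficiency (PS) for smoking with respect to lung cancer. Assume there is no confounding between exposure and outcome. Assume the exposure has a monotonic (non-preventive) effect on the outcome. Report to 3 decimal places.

p₁ = P(outcome | exposed) = 2007/3786 = 0.53011
p₀ = P(outcome | unexposed) = 105/943 = 0.11135
Under exogeneity and monotonicity, PS = (p₁ − p₀) / (1 − p₀).
PS = (0.53011 − 0.11135) / (1 − 0.11135) = 0.41876 / 0.88865 ≈ 0.4712

PS ≈ 0.471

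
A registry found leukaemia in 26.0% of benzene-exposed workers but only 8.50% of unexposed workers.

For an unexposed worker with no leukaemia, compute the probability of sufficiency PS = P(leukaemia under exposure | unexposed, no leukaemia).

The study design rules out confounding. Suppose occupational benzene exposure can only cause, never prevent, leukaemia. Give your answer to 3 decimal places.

PS ≈ 0.191

p₁ = 0.26, p₀ = 0.085.
Under exogeneity and monotonicity, PS = (p₁ − p₀) / (1 − p₀).
PS = (0.26 − 0.085) / (1 − 0.085) = 0.175 / 0.915 ≈ 0.1913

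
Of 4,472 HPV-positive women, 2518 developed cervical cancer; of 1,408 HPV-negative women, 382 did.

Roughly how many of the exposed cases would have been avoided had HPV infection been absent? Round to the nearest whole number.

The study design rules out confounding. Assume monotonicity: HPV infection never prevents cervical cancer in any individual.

p₁ = P(outcome | exposed) = 2518/4472 = 0.56306
p₀ = P(outcome | unexposed) = 382/1408 = 0.27131
PN = (p₁ − p₀)/p₁ = (0.56306 − 0.27131) / 0.56306 ≈ 0.51816.
Attributable cases ≈ PN × (exposed cases) = 0.51816 × 2518 ≈ 1304.72.

about 1305 cases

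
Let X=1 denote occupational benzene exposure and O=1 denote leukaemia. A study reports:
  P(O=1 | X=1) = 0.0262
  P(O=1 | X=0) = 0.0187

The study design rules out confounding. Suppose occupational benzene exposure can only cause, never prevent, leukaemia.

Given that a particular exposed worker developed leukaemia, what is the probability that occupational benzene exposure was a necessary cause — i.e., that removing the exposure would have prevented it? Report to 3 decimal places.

Let p₁ = 0.0262, p₀ = 0.0187.
Under exogeneity and monotonicity, PN = (p₁ − p₀) / p₁.
PN = (0.0262 − 0.0187) / 0.0262 = 0.0075 / 0.0262 ≈ 0.2863

PN ≈ 0.286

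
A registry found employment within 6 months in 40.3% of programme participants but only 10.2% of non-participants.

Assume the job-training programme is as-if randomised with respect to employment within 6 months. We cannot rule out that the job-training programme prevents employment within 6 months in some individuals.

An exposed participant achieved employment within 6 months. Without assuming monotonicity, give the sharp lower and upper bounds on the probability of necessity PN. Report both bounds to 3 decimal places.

p₁ = 0.403, p₀ = 0.102.
Under exogeneity alone the bounds on PN are max{0,(p₁−p₀)/p₁} ≤ PN ≤ min{1,(1−p₀)/p₁}.
  lower = (p₁ − p₀)/p₁ = 0.301 / 0.403 ≈ 0.7469
  upper = min{1, (1 − p₀)/p₁} = 0.898 / 0.403 ≈ 2.2283 → capped at 1

0.747 ≤ PN ≤ 1.000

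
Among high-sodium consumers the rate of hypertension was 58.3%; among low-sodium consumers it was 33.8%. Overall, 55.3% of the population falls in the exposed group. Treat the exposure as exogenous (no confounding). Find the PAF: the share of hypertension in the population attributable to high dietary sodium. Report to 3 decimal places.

PAF ≈ 0.286

p₁ = 0.583, p₀ = 0.338.
Overall risk P(Y=1) = π·p₁ + (1−π)·p₀ = 0.553×0.583 + 0.447×0.338 = 0.47348.
Under exogeneity, PAF = [P(Y=1) − p₀] / P(Y=1).
PAF = (0.47348 − 0.338) / 0.47348 ≈ 0.2861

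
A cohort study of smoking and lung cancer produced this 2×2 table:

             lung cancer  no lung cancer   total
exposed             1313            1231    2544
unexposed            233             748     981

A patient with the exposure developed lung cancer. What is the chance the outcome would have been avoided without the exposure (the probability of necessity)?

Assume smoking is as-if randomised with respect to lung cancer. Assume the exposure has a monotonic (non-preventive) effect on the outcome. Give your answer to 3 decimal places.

PN ≈ 0.540

p₁ = P(outcome | exposed) = 1313/2544 = 0.51612
p₀ = P(outcome | unexposed) = 233/981 = 0.23751
Under exogeneity and monotonicity, PN = (p₁ − p₀) / p₁.
PN = (0.51612 − 0.23751) / 0.51612 = 0.2786 / 0.51612 ≈ 0.5398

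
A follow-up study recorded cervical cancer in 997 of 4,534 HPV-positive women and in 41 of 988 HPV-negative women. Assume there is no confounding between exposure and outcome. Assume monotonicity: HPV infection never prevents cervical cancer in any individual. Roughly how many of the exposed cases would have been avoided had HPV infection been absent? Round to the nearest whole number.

about 809 cases

p₁ = P(outcome | exposed) = 997/4534 = 0.21989
p₀ = P(outcome | unexposed) = 41/988 = 0.041498
PN = (p₁ − p₀)/p₁ = (0.21989 − 0.041498) / 0.21989 ≈ 0.81128.
Attributable cases ≈ PN × (exposed cases) = 0.81128 × 997 ≈ 808.85.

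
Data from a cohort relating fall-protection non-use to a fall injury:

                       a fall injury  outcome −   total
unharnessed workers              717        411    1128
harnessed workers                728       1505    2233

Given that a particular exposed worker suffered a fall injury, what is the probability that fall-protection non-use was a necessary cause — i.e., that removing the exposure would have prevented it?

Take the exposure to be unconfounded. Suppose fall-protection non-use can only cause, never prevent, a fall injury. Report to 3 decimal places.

p₁ = P(outcome | exposed) = 717/1128 = 0.63564
p₀ = P(outcome | unexposed) = 728/2233 = 0.32602
Under exogeneity and monotonicity, PN = (p₁ − p₀)/p₁.
PN = (0.63564 − 0.32602) / 0.63564 ≈ 0.4871

PN ≈ 0.487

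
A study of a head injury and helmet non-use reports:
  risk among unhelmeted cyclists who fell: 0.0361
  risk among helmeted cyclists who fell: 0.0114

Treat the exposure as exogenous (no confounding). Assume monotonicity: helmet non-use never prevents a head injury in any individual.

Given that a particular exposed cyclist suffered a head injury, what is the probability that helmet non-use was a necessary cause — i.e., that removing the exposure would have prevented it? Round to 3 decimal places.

PN ≈ 0.684

Let p₁ = 0.0361, p₀ = 0.0114.
Under exogeneity and monotonicity, PN = (p₁ − p₀) / p₁.
PN = (0.0361 − 0.0114) / 0.0361 = 0.0247 / 0.0361 ≈ 0.6842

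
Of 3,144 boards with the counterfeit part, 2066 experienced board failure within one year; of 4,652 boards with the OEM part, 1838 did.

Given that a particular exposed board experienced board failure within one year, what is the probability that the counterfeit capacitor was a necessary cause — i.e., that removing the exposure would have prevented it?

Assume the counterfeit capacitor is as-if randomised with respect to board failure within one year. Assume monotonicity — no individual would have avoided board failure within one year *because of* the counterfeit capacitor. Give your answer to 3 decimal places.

PN ≈ 0.399

p₁ = P(outcome | exposed) = 2066/3144 = 0.65712
p₀ = P(outcome | unexposed) = 1838/4652 = 0.3951
Under exogeneity and monotonicity, PN = (p₁ − p₀) / p₁.
PN = (0.65712 − 0.3951) / 0.65712 = 0.26203 / 0.65712 ≈ 0.3987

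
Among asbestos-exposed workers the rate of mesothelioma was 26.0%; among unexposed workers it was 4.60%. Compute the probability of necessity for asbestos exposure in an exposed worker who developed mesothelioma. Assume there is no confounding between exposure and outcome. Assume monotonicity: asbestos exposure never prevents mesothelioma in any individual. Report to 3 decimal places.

p₁ = 0.26, p₀ = 0.046.
Under exogeneity and monotonicity, PN = (p₁ − p₀) / p₁.
PN = (0.26 − 0.046) / 0.26 = 0.214 / 0.26 ≈ 0.8231

PN ≈ 0.823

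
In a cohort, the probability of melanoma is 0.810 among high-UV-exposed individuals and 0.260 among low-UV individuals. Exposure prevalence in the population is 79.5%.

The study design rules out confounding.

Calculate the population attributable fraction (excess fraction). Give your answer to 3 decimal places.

Let p₁ = 0.81, p₀ = 0.26.
Overall risk P(Y=1) = π·p₁ + (1−π)·p₀ = 0.795×0.81 + 0.205×0.26 = 0.69725.
Under exogeneity, PAF = [P(Y=1) − p₀] / P(Y=1).
PAF = (0.69725 − 0.26) / 0.69725 ≈ 0.6271

PAF ≈ 0.627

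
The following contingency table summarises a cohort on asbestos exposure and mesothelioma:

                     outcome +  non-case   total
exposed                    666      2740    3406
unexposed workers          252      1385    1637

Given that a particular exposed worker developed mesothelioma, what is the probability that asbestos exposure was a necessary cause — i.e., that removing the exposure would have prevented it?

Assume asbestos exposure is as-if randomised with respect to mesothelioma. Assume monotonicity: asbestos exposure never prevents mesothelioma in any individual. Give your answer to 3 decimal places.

PN ≈ 0.213

p₁ = P(outcome | exposed) = 666/3406 = 0.19554
p₀ = P(outcome | unexposed) = 252/1637 = 0.15394
Under exogeneity and monotonicity, PN = (p₁ − p₀)/p₁.
PN = (0.19554 − 0.15394) / 0.19554 ≈ 0.2127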